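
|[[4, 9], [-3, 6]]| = (4)*(6) - (9)*(-3)
= 51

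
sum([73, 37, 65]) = 175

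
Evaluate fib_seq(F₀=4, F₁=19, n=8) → F_2 = F_1 + F_0 = 23
F_3 = F_2 + F_1 = 42
F_4 = F_3 + F_2 = 65
...
= [4, 19, 23, 42, 65, 107, 172, 279]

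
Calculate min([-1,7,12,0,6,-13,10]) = -13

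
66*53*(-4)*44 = -615648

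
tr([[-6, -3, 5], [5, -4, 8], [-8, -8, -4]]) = -14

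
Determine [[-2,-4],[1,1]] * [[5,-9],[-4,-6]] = C[0][0] = (-2)*(5) + (-4)*(-4) = 6
C[0][1] = (-2)*(-9) + (-4)*(-6) = 42
C[1][0] = (1)*(5) + (1)*(-4) = 1
C[1][1] = (1)*(-9) + (1)*(-6) = -15
= [[6, 42], [1, -15]]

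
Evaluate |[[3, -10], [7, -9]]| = (3)*(-9) - (-10)*(7)
= 43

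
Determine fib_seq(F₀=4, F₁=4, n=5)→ [4, 4, 8, 12, 20]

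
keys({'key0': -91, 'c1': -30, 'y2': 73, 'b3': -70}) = ['key0', 'c1', 'y2', 'b3']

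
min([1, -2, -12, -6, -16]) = -16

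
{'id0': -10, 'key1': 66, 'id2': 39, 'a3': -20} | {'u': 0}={'id0': -10, 'key1': 66, 'id2': 39, 'a3': -20, 'u': 0}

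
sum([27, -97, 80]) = 27 + (-97) + 80
= 10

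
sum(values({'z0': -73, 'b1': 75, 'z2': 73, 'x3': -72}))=(-73) + 75 + 73 + (-72)
= 3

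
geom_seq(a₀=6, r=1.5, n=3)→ [6.0, 9.0, 13.5]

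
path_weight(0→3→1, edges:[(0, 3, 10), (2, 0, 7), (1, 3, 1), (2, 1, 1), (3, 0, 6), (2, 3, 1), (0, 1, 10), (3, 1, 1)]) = 11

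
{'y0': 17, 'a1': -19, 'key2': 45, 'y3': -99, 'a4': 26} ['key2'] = 45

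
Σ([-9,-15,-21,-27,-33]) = -105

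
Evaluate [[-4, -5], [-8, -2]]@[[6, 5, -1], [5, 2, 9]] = [[-49, -30, -41], [-58, -44, -10]]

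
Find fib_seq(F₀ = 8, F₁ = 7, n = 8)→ [8, 7, 15, 22, 37, 59, 96, 155]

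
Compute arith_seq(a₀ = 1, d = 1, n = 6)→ [1, 2, 3, 4, 5, 6]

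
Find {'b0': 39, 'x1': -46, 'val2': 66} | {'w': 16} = {'b0': 39, 'x1': -46, 'val2': 66, 'w': 16}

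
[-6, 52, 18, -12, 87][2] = 18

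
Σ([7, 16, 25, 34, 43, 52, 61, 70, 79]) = 7 + 16 + 25 + 34 + 43 + 52 + 61 + 70 + 79
= 387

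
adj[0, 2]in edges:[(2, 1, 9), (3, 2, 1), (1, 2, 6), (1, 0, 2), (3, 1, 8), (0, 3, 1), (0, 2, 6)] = 6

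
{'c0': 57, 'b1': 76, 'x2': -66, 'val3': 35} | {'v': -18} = {'c0': 57, 'b1': 76, 'x2': -66, 'val3': 35, 'v': -18}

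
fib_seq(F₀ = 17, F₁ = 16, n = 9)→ F_2 = F_1 + F_0 = 33
F_3 = F_2 + F_1 = 49
F_4 = F_3 + F_2 = 82
...
= [17, 16, 33, 49, 82, 131, 213, 344, 557]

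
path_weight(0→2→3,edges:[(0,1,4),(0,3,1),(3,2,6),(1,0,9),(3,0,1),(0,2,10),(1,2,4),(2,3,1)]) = w(0→2)=10 + w(2→3)=1
= 11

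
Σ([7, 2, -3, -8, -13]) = -15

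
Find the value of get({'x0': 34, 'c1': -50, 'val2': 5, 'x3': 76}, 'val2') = 5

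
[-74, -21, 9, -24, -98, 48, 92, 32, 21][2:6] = [9, -24, -98, 48]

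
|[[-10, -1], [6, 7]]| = -64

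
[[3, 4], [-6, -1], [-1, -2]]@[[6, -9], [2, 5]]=C[0][0] = (3)*(6) + (4)*(2) = 26
C[0][1] = (3)*(-9) + (4)*(5) = -7
C[1][0] = (-6)*(6) + (-1)*(2) = -38
C[1][1] = (-6)*(-9) + (-1)*(5) = 49
C[2][0] = (-1)*(6) + (-2)*(2) = -10
C[2][1] = (-1)*(-9) + (-2)*(5) = -1
= [[26, -7], [-38, 49], [-10, -1]]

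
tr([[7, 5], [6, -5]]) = 2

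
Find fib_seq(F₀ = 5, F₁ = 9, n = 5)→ F_2 = F_1 + F_0 = 14
F_3 = F_2 + F_1 = 23
F_4 = F_3 + F_2 = 37
= [5, 9, 14, 23, 37]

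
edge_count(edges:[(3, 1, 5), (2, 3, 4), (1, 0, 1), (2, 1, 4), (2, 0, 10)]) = 5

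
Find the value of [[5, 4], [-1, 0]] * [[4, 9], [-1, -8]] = [[16, 13], [-4, -9]]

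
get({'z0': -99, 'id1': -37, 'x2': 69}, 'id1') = -37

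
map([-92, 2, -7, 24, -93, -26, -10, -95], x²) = [8464, 4, 49, 576, 8649, 676, 100, 9025]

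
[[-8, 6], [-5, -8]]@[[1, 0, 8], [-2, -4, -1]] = [[-20, -24, -70], [11, 32, -32]]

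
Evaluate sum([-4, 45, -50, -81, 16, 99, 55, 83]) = 163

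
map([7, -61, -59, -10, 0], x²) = [49, 3721, 3481, 100, 0]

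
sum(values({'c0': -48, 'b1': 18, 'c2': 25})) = (-48) + 18 + 25
= -5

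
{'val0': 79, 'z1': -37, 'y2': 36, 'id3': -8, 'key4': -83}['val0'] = 79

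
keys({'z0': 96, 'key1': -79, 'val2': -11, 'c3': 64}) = ['z0', 'key1', 'val2', 'c3']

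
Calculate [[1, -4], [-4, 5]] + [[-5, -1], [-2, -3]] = [[-4, -5], [-6, 2]]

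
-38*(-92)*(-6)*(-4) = 83904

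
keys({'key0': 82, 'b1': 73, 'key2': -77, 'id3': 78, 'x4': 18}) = ['key0', 'b1', 'key2', 'id3', 'x4']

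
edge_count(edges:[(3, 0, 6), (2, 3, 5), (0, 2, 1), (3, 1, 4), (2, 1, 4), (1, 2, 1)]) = 6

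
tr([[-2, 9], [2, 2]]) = 0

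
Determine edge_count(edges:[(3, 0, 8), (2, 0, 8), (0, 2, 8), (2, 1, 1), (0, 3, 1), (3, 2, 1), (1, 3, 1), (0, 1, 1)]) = 8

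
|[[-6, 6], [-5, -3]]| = (-6)*(-3) - (6)*(-5)
= 48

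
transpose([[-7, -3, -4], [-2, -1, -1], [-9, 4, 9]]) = [[-7, -2, -9], [-3, -1, 4], [-4, -1, 9]]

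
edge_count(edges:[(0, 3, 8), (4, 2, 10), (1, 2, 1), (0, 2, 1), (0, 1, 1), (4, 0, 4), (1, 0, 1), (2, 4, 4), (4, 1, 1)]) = 9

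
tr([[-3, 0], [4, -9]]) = diagonal: (-3) + (-9)
= -12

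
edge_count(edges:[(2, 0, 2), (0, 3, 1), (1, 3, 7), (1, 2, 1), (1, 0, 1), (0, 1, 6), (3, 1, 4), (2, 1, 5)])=8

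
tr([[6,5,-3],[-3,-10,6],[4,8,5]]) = diagonal: 6 + (-10) + 5
= 1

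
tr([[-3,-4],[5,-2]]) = -5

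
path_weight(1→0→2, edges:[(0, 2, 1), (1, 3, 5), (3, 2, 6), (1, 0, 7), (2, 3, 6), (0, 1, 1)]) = w(1→0)=7 + w(0→2)=1
= 8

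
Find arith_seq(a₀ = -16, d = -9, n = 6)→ [-16, -25, -34, -43, -52, -61]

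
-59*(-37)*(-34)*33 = -2449326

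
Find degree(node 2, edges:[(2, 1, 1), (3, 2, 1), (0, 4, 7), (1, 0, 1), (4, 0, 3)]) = incident: (2,1), (3,2)
= 2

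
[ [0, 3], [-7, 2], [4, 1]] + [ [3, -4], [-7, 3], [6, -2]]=[[3, -1], [-14, 5], [10, -1]]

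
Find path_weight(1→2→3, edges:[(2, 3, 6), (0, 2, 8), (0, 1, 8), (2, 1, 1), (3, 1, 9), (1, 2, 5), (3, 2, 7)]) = 11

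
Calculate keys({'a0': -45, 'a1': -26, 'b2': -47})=['a0', 'a1', 'b2']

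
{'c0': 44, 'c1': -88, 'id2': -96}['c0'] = 44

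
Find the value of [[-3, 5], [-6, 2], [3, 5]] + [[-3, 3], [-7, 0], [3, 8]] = [[-6, 8], [-13, 2], [6, 13]]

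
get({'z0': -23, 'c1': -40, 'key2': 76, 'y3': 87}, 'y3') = 87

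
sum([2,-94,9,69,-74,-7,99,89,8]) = 101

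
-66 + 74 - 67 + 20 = -39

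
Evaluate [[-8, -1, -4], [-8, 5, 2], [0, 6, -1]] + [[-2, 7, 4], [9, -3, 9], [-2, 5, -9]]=[[-10, 6, 0], [1, 2, 11], [-2, 11, -10]]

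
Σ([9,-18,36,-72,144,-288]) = -189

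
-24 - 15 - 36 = -75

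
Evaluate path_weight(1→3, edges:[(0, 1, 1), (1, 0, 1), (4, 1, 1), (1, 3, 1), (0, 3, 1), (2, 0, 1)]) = 1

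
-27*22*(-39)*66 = 1528956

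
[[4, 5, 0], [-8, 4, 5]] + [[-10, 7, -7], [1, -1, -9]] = [[-6, 12, -7], [-7, 3, -4]]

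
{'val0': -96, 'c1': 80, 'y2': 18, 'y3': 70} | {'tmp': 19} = {'val0': -96, 'c1': 80, 'y2': 18, 'y3': 70, 'tmp': 19}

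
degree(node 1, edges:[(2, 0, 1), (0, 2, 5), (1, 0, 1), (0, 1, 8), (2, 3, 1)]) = incident: (1,0), (0,1)
= 2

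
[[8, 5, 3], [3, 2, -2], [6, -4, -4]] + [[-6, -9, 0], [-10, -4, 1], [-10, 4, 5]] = [[2, -4, 3], [-7, -2, -1], [-4, 0, 1]]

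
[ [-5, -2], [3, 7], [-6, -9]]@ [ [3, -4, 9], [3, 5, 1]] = [[-21, 10, -47], [30, 23, 34], [-45, -21, -63]]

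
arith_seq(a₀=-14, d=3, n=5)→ [-14, -11, -8, -5, -2]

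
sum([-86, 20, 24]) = -42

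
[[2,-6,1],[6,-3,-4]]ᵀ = [[2, 6], [-6, -3], [1, -4]]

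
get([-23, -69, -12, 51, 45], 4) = 45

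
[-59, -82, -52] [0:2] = [-59, -82]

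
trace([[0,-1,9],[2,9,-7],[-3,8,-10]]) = diagonal: 0 + 9 + (-10)
= -1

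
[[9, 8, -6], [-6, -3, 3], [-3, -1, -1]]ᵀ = [[9, -6, -3], [8, -3, -1], [-6, 3, -1]]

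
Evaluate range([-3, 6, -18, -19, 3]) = 25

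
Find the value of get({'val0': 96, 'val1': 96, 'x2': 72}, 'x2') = 72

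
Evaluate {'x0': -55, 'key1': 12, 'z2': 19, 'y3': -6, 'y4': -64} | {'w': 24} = {'x0': -55, 'key1': 12, 'z2': 19, 'y3': -6, 'y4': -64, 'w': 24}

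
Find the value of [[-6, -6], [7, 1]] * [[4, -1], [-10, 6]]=[[36, -30], [18, -1]]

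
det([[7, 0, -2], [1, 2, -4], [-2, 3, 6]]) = 154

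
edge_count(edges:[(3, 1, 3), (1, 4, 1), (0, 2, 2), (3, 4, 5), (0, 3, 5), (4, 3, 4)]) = 6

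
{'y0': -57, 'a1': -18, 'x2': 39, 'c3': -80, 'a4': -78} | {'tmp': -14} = {'y0': -57, 'a1': -18, 'x2': 39, 'c3': -80, 'a4': -78, 'tmp': -14}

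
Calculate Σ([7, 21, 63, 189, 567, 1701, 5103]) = 7651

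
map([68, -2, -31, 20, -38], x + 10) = 68+10=78, -2+10=8, -31+10=-21, 20+10=30, -38+10=-28
= [78, 8, -21, 30, -28]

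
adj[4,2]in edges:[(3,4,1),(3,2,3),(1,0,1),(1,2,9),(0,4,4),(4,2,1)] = 1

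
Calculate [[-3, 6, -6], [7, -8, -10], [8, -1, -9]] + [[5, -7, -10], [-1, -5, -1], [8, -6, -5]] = [[2, -1, -16], [6, -13, -11], [16, -7, -14]]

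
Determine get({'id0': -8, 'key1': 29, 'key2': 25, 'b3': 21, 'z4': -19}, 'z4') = -19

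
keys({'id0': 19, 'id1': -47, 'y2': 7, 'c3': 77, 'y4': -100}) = ['id0', 'id1', 'y2', 'c3', 'y4']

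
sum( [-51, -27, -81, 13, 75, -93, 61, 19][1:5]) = -20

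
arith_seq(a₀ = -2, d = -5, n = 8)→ [-2, -7, -12, -17, -22, -27, -32, -37]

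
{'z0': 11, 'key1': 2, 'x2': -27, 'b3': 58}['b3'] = 58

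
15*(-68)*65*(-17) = 1127100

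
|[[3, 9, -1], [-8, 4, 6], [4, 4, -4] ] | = (1)*(3)*det([[4, 6], [4, -4]]) + (-1)*(9)*det([[-8, 6], [4, -4]]) + (1)*(-1)*det([[-8, 4], [4, 4]])
= -120 + -72 + 48
= -144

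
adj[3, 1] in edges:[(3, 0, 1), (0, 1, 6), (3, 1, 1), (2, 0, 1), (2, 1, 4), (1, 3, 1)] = 1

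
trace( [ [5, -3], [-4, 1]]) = 6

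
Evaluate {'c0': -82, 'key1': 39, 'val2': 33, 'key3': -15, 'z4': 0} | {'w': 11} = {'c0': -82, 'key1': 39, 'val2': 33, 'key3': -15, 'z4': 0, 'w': 11}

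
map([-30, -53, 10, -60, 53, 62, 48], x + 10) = -30+10=-20, -53+10=-43, 10+10=20, -60+10=-50, 53+10=63, 62+10=72, 48+10=58
= [-20, -43, 20, -50, 63, 72, 58]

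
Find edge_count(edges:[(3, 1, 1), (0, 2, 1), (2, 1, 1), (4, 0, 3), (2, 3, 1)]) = 5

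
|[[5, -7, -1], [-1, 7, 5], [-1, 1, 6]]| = (1)*(5)*det([[7, 5], [1, 6]]) + (-1)*(-7)*det([[-1, 5], [-1, 6]]) + (1)*(-1)*det([[-1, 7], [-1, 1]])
= 185 + -7 + -6
= 172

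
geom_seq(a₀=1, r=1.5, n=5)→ a_0 = 1*1.5^0 = 1.0
a_1 = 1*1.5^1 = 1.5
a_2 = 1*1.5^2 = 2.25
...
= [1.0, 1.5, 2.25, 3.375, 5.0625]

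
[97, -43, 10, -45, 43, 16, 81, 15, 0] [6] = 81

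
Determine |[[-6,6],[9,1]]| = -60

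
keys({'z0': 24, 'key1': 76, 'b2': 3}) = ['z0', 'key1', 'b2']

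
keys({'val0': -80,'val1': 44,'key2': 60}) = ['val0', 'val1', 'key2']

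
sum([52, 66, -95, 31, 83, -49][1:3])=-29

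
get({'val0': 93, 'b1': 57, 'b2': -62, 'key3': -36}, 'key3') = -36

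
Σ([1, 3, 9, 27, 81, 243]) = 364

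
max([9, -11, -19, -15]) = 9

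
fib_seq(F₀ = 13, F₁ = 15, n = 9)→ [13, 15, 28, 43, 71, 114, 185, 299, 484]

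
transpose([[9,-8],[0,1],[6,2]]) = [[9, 0, 6], [-8, 1, 2]]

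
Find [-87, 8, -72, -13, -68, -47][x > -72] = keep x where x > -72: -87✗, 8✓, -72✗, -13✓, -68✓, -47✓
= [8, -13, -68, -47]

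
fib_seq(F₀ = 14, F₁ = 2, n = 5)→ [14, 2, 16, 18, 34]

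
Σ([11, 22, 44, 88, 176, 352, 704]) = 11 + 22 + 44 + 88 + 176 + 352 + 704
= 1397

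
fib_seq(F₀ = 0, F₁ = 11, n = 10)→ F_2 = F_1 + F_0 = 11
F_3 = F_2 + F_1 = 22
F_4 = F_3 + F_2 = 33
...
= [0, 11, 11, 22, 33, 55, 88, 143, 231, 374]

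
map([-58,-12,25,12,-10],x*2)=-58*2=-116, -12*2=-24, 25*2=50, 12*2=24, -10*2=-20
= [-116, -24, 50, 24, -20]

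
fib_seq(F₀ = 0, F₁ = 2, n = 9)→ [0, 2, 2, 4, 6, 10, 16, 26, 42]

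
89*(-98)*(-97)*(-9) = -7614306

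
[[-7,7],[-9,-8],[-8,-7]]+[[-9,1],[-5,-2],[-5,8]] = [[-16, 8], [-14, -10], [-13, 1]]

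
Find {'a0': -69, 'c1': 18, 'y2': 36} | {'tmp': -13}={'a0': -69, 'c1': 18, 'y2': 36, 'tmp': -13}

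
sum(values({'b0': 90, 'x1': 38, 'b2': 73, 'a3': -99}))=102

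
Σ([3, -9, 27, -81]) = 3 + -9 + 27 + -81
= -60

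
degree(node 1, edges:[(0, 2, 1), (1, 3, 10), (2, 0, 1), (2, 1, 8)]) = incident: (1,3), (2,1)
= 2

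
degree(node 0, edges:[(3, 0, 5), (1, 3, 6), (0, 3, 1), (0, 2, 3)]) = incident: (3,0), (0,3), (0,2)
= 3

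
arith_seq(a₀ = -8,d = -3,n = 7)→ [-8, -11, -14, -17, -20, -23, -26]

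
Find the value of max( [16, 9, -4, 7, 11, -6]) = 16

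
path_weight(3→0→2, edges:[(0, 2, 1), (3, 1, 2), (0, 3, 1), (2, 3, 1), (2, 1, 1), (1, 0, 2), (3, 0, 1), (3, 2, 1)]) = w(3→0)=1 + w(0→2)=1
= 2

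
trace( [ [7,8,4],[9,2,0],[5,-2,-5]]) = diagonal: 7 + 2 + (-5)
= 4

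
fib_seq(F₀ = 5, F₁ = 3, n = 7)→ F_2 = F_1 + F_0 = 8
F_3 = F_2 + F_1 = 11
F_4 = F_3 + F_2 = 19
...
= [5, 3, 8, 11, 19, 30, 49]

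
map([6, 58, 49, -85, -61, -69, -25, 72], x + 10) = [16, 68, 59, -75, -51, -59, -15, 82]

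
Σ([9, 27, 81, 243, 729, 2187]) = 9 + 27 + 81 + 243 + 729 + 2187
= 3276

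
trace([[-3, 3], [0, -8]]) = diagonal: (-3) + (-8)
= -11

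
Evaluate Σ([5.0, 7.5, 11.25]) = 5.0 + 7.5 + 11.25
= 23.75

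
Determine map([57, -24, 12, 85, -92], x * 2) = [114, -48, 24, 170, -184]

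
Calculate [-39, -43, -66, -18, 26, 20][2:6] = [-66, -18, 26, 20]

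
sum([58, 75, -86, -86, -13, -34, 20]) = -66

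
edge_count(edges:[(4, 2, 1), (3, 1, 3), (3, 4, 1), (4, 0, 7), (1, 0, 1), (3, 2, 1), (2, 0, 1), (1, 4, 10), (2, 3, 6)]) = 9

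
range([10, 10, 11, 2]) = 9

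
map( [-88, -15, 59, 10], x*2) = [-176, -30, 118, 20]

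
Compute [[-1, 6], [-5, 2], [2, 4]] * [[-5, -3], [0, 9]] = C[0][0] = (-1)*(-5) + (6)*(0) = 5
C[0][1] = (-1)*(-3) + (6)*(9) = 57
C[1][0] = (-5)*(-5) + (2)*(0) = 25
C[1][1] = (-5)*(-3) + (2)*(9) = 33
C[2][0] = (2)*(-5) + (4)*(0) = -10
C[2][1] = (2)*(-3) + (4)*(9) = 30
= [[5, 57], [25, 33], [-10, 30]]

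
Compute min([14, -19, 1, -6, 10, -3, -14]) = -19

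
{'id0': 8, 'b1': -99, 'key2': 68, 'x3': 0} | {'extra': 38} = {'id0': 8, 'b1': -99, 'key2': 68, 'x3': 0, 'extra': 38}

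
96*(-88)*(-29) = 244992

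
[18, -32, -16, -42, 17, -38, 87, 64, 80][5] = -38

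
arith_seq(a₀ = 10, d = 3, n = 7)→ [10, 13, 16, 19, 22, 25, 28]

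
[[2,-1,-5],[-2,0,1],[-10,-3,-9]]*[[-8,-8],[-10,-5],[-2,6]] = [[4, -41], [14, 22], [128, 41]]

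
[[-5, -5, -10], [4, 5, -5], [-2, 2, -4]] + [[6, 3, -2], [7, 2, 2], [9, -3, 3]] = [[1, -2, -12], [11, 7, -3], [7, -1, -1]]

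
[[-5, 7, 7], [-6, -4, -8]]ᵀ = [[-5, -6], [7, -4], [7, -8]]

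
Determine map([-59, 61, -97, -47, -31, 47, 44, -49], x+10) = -59+10=-49, 61+10=71, -97+10=-87, -47+10=-37, -31+10=-21, 47+10=57, 44+10=54, -49+10=-39
= [-49, 71, -87, -37, -21, 57, 54, -39]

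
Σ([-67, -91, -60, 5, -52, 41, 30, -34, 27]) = (-67) + (-91) + (-60) + 5 + (-52) + 41 + 30 + (-34) + 27
= -201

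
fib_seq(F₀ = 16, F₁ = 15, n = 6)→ F_2 = F_1 + F_0 = 31
F_3 = F_2 + F_1 = 46
F_4 = F_3 + F_2 = 77
...
= [16, 15, 31, 46, 77, 123]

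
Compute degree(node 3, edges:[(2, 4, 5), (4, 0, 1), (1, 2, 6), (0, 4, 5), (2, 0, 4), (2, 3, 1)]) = 1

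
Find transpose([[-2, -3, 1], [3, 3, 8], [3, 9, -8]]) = [[-2, 3, 3], [-3, 3, 9], [1, 8, -8]]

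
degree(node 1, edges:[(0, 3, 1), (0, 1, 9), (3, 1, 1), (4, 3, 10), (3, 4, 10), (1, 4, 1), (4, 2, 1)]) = incident: (0,1), (3,1), (1,4)
= 3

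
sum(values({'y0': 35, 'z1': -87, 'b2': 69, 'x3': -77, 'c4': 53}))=-7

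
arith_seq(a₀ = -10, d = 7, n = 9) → [-10, -3, 4, 11, 18, 25, 32, 39, 46]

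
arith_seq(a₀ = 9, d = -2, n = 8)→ [9, 7, 5, 3, 1, -1, -3, -5]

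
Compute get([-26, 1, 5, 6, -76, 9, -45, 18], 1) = 1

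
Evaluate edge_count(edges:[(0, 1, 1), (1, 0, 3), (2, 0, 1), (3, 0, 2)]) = 4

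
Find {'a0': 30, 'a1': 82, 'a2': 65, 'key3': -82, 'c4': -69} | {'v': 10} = {'a0': 30, 'a1': 82, 'a2': 65, 'key3': -82, 'c4': -69, 'v': 10}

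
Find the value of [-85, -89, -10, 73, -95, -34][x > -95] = [-85, -89, -10, 73, -34]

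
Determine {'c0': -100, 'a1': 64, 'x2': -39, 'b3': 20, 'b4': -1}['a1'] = 64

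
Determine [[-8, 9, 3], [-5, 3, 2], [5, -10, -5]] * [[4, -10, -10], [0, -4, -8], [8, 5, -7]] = [[-8, 59, -13], [-4, 48, 12], [-20, -35, 65]]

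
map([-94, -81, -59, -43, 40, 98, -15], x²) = (-94)²=8836, (-81)²=6561, (-59)²=3481, (-43)²=1849, (40)²=1600, (98)²=9604, (-15)²=225
= [8836, 6561, 3481, 1849, 1600, 9604, 225]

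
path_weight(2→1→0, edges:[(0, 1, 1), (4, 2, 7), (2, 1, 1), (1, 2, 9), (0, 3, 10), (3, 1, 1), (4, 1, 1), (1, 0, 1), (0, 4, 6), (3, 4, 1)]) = 2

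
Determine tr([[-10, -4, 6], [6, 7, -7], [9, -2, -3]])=diagonal: (-10) + 7 + (-3)
= -6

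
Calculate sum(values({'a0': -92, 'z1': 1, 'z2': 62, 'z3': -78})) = (-92) + 1 + 62 + (-78)
= -107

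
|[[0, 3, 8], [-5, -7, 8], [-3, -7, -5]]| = -35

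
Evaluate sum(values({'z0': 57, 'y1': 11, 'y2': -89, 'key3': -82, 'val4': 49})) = 57 + 11 + (-89) + (-82) + 49
= -54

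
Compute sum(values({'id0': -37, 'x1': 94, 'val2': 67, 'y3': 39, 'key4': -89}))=(-37) + 94 + 67 + 39 + (-89)
= 74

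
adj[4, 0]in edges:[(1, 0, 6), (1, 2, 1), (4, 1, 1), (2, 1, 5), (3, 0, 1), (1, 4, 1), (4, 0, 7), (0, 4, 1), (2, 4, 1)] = 7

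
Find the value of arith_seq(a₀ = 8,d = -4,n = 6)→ [8, 4, 0, -4, -8, -12]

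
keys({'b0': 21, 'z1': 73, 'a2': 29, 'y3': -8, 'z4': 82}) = ['b0', 'z1', 'a2', 'y3', 'z4']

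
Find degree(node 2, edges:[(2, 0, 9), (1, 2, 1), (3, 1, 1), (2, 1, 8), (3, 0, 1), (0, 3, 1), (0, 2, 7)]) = incident: (2,0), (1,2), (2,1), (0,2)
= 4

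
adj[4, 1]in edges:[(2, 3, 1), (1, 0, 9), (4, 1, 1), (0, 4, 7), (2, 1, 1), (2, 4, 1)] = 1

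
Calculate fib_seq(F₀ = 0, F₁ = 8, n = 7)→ F_2 = F_1 + F_0 = 8
F_3 = F_2 + F_1 = 16
F_4 = F_3 + F_2 = 24
...
= [0, 8, 8, 16, 24, 40, 64]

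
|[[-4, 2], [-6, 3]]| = 0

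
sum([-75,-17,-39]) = (-75) + (-17) + (-39)
= -131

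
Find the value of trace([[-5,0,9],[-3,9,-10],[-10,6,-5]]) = diagonal: (-5) + 9 + (-5)
= -1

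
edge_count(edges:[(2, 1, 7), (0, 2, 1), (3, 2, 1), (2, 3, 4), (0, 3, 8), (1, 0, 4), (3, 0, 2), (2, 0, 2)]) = 8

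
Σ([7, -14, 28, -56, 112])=7 + -14 + 28 + -56 + 112
= 77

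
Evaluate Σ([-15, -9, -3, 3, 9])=(-15) + (-9) + (-3) + 3 + 9
= -15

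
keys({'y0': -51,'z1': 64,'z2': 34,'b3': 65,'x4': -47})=['y0', 'z1', 'z2', 'b3', 'x4']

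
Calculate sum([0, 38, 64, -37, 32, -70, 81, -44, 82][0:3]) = slice → [0, 38, 64]
0 + 38 + 64
= 102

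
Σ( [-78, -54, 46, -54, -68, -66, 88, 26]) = -160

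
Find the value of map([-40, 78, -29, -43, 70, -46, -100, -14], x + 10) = [-30, 88, -19, -33, 80, -36, -90, -4]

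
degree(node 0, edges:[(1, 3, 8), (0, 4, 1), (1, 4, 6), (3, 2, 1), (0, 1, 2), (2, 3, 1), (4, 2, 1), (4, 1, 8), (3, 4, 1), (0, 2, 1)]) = 3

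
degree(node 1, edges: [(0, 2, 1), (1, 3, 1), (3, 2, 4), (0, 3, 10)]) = 1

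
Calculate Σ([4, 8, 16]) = 28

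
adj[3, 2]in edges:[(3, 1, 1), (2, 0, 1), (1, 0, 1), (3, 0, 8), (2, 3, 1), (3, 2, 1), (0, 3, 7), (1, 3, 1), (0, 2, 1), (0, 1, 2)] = 1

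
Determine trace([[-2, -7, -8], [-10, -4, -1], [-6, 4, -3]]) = diagonal: (-2) + (-4) + (-3)
= -9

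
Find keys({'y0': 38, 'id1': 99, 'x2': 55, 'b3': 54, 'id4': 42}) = ['y0', 'id1', 'x2', 'b3', 'id4']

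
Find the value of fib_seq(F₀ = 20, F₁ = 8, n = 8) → [20, 8, 28, 36, 64, 100, 164, 264]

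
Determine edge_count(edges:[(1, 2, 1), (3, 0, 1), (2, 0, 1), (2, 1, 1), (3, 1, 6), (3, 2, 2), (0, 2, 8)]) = 7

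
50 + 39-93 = -4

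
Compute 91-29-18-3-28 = 13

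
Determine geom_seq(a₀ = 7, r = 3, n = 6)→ [7, 21, 63, 189, 567, 1701]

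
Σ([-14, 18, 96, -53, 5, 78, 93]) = 223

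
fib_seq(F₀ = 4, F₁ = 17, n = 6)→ [4, 17, 21, 38, 59, 97]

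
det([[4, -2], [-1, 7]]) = 26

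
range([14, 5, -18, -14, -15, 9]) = 32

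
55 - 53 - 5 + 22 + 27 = 46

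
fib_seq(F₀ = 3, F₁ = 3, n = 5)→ F_2 = F_1 + F_0 = 6
F_3 = F_2 + F_1 = 9
F_4 = F_3 + F_2 = 15
= [3, 3, 6, 9, 15]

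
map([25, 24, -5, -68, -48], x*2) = [50, 48, -10, -136, -96]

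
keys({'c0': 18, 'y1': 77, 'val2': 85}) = ['c0', 'y1', 'val2']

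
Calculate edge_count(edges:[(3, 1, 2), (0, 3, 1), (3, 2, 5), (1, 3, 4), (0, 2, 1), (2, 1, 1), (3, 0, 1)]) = 7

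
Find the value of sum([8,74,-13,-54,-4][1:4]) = 7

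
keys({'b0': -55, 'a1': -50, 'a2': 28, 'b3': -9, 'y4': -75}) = ['b0', 'a1', 'a2', 'b3', 'y4']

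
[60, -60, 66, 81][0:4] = [60, -60, 66, 81]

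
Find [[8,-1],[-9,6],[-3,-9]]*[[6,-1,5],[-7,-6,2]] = C[0][0] = (8)*(6) + (-1)*(-7) = 55
C[0][1] = (8)*(-1) + (-1)*(-6) = -2
C[0][2] = (8)*(5) + (-1)*(2) = 38
C[1][0] = (-9)*(6) + (6)*(-7) = -96
C[1][1] = (-9)*(-1) + (6)*(-6) = -27
C[1][2] = (-9)*(5) + (6)*(2) = -33
... (3 more cells)
= [[55, -2, 38], [-96, -27, -33], [45, 57, -33]]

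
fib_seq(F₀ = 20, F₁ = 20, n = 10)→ F_2 = F_1 + F_0 = 40
F_3 = F_2 + F_1 = 60
F_4 = F_3 + F_2 = 100
...
= [20, 20, 40, 60, 100, 160, 260, 420, 680, 1100]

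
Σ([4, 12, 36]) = 4 + 12 + 36
= 52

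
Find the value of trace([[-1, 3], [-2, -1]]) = -2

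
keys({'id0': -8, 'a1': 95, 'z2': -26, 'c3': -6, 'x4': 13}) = ['id0', 'a1', 'z2', 'c3', 'x4']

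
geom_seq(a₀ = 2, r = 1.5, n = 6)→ a_0 = 2*1.5^0 = 2.0
a_1 = 2*1.5^1 = 3.0
a_2 = 2*1.5^2 = 4.5
...
= [2.0, 3.0, 4.5, 6.75, 10.125, 15.1875]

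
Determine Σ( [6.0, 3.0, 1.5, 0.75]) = 11.25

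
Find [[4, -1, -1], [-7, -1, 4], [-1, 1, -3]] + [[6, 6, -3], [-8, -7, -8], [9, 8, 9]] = [[10, 5, -4], [-15, -8, -4], [8, 9, 6]]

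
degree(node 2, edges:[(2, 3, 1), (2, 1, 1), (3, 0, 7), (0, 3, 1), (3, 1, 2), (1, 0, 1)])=incident: (2,3), (2,1)
= 2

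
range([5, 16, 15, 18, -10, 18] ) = 28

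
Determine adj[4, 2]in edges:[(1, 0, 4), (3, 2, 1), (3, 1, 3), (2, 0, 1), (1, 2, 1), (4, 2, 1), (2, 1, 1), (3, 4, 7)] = 1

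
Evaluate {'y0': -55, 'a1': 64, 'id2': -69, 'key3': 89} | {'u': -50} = {'y0': -55, 'a1': 64, 'id2': -69, 'key3': 89, 'u': -50}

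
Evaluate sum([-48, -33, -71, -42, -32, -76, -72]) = (-48) + (-33) + (-71) + (-42) + (-32) + (-76) + (-72)
= -374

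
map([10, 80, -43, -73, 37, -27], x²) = (10)²=100, (80)²=6400, (-43)²=1849, (-73)²=5329, (37)²=1369, (-27)²=729
= [100, 6400, 1849, 5329, 1369, 729]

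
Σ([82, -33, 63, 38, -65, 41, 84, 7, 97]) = 314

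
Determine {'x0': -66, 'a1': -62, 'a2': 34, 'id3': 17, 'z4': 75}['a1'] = -62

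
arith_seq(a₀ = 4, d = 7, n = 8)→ a_0 = 4 + 0*7 = 4
a_1 = 4 + 1*7 = 11
a_2 = 4 + 2*7 = 18
...
= [4, 11, 18, 25, 32, 39, 46, 53]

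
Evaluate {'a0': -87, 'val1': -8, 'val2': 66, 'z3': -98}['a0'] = -87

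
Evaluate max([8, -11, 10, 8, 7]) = 10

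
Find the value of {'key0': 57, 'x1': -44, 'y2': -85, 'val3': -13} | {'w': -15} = {'key0': 57, 'x1': -44, 'y2': -85, 'val3': -13, 'w': -15}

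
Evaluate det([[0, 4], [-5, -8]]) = (0)*(-8) - (4)*(-5)
= 20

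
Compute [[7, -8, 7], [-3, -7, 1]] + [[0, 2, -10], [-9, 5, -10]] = [[7, -6, -3], [-12, -2, -9]]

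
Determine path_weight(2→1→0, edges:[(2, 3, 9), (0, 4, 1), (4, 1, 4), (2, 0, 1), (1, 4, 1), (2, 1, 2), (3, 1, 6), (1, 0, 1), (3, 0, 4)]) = w(2→1)=2 + w(1→0)=1
= 3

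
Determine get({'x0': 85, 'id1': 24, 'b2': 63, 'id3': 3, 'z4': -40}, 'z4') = -40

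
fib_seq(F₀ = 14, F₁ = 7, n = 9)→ F_2 = F_1 + F_0 = 21
F_3 = F_2 + F_1 = 28
F_4 = F_3 + F_2 = 49
...
= [14, 7, 21, 28, 49, 77, 126, 203, 329]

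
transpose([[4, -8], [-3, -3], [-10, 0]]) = [[4, -3, -10], [-8, -3, 0]]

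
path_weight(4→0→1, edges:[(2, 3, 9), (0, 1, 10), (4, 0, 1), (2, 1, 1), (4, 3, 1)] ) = 11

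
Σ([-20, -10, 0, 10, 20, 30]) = 30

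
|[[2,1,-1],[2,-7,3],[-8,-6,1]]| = 64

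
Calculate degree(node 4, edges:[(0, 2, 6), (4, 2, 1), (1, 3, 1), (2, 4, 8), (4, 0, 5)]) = 3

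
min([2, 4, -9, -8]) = -9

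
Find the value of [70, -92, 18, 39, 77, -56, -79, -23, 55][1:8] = [-92, 18, 39, 77, -56, -79, -23]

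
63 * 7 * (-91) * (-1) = 40131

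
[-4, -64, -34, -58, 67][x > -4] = [67]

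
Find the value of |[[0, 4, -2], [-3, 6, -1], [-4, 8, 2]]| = (1)*(0)*det([[6, -1], [8, 2]]) + (-1)*(4)*det([[-3, -1], [-4, 2]]) + (1)*(-2)*det([[-3, 6], [-4, 8]])
= 0 + 40 + 0
= 40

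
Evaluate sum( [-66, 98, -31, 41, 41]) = 83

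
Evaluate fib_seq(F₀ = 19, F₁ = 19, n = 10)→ [19, 19, 38, 57, 95, 152, 247, 399, 646, 1045]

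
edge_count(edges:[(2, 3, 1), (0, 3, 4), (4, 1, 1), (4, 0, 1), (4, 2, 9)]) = 5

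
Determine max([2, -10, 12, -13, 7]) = 12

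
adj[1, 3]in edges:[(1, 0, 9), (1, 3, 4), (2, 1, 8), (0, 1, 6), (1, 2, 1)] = 4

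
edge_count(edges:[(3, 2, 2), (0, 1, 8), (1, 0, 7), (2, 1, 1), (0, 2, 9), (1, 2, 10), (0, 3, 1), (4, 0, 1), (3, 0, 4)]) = 9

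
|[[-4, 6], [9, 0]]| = -54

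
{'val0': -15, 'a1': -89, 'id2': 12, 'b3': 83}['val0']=-15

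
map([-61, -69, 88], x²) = (-61)²=3721, (-69)²=4761, (88)²=7744
= [3721, 4761, 7744]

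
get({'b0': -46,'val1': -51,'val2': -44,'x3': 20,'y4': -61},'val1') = -51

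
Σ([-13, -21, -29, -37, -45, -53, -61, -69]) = -328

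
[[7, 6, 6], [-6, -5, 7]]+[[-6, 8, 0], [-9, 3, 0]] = [[1, 14, 6], [-15, -2, 7]]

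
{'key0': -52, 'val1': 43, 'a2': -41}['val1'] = 43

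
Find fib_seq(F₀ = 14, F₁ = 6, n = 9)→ F_2 = F_1 + F_0 = 20
F_3 = F_2 + F_1 = 26
F_4 = F_3 + F_2 = 46
...
= [14, 6, 20, 26, 46, 72, 118, 190, 308]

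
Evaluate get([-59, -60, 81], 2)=81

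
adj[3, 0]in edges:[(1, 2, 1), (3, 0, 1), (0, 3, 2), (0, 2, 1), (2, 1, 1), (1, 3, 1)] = 1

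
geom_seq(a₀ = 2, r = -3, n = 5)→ [2, -6, 18, -54, 162]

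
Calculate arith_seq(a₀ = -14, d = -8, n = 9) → a_0 = -14 + 0*-8 = -14
a_1 = -14 + 1*-8 = -22
a_2 = -14 + 2*-8 = -30
...
= [-14, -22, -30, -38, -46, -54, -62, -70, -78]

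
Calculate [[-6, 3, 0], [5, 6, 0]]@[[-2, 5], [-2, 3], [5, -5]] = [[6, -21], [-22, 43]]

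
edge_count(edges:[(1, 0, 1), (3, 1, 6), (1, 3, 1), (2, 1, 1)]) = 4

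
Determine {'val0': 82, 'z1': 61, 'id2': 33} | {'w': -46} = {'val0': 82, 'z1': 61, 'id2': 33, 'w': -46}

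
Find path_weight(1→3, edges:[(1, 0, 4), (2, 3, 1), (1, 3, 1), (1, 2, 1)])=1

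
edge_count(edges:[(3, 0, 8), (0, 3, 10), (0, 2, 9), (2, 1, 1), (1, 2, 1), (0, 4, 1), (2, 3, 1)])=7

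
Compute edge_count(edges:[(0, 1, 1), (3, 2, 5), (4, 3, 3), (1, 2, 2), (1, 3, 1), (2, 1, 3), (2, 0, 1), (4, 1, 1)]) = 8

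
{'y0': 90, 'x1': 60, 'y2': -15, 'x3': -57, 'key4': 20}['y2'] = -15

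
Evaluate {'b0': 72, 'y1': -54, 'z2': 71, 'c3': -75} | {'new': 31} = {'b0': 72, 'y1': -54, 'z2': 71, 'c3': -75, 'new': 31}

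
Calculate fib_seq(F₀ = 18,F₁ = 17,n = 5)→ [18, 17, 35, 52, 87]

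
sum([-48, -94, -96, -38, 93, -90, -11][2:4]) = -134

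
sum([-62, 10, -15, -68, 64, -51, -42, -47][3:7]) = slice → [-68, 64, -51, -42]
(-68) + 64 + (-51) + (-42)
= -97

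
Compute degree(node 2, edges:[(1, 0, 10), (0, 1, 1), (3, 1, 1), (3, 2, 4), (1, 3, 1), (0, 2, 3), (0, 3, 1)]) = 2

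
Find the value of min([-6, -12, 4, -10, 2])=-12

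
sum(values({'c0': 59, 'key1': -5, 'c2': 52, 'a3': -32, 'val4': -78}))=59 + (-5) + 52 + (-32) + (-78)
= -4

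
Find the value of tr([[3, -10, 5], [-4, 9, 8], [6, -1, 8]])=20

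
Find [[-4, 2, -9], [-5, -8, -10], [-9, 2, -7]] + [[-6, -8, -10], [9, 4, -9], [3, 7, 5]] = [[-10, -6, -19], [4, -4, -19], [-6, 9, -2]]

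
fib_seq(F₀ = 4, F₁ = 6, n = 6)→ F_2 = F_1 + F_0 = 10
F_3 = F_2 + F_1 = 16
F_4 = F_3 + F_2 = 26
...
= [4, 6, 10, 16, 26, 42]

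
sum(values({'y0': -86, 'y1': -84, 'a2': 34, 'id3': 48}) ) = (-86) + (-84) + 34 + 48
= -88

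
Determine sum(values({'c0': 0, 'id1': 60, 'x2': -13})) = 47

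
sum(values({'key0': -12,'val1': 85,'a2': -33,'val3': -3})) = (-12) + 85 + (-33) + (-3)
= 37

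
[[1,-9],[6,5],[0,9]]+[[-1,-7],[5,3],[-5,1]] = [[0, -16], [11, 8], [-5, 10]]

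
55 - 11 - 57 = -13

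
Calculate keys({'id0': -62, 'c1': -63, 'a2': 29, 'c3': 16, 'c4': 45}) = ['id0', 'c1', 'a2', 'c3', 'c4']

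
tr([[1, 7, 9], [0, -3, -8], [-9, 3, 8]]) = diagonal: 1 + (-3) + 8
= 6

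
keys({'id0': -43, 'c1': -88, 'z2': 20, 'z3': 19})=['id0', 'c1', 'z2', 'z3']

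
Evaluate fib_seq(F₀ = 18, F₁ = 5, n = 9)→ F_2 = F_1 + F_0 = 23
F_3 = F_2 + F_1 = 28
F_4 = F_3 + F_2 = 51
...
= [18, 5, 23, 28, 51, 79, 130, 209, 339]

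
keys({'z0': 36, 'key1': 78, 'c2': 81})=['z0', 'key1', 'c2']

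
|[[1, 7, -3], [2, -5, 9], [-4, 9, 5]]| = -422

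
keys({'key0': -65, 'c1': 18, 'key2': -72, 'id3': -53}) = ['key0', 'c1', 'key2', 'id3']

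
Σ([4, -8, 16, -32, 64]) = 44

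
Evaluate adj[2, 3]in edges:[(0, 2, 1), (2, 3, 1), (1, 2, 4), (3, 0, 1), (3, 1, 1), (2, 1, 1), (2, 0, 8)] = 1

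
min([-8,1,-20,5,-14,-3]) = -20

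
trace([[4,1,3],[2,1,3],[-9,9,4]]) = diagonal: 4 + 1 + 4
= 9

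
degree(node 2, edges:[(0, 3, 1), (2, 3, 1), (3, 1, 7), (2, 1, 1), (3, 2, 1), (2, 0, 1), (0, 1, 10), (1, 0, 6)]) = 4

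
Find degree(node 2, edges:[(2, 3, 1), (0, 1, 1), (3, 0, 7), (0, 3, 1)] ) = incident: (2,3)
= 1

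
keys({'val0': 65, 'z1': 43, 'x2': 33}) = ['val0', 'z1', 'x2']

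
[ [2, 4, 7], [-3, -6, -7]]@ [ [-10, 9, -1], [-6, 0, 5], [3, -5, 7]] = C[0][0] = (2)*(-10) + (4)*(-6) + (7)*(3) = -23
C[0][1] = (2)*(9) + (4)*(0) + (7)*(-5) = -17
C[0][2] = (2)*(-1) + (4)*(5) + (7)*(7) = 67
C[1][0] = (-3)*(-10) + (-6)*(-6) + (-7)*(3) = 45
C[1][1] = (-3)*(9) + (-6)*(0) + (-7)*(-5) = 8
C[1][2] = (-3)*(-1) + (-6)*(5) + (-7)*(7) = -76
= [[-23, -17, 67], [45, 8, -76]]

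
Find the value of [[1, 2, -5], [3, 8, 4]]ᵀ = [[1, 3], [2, 8], [-5, 4]]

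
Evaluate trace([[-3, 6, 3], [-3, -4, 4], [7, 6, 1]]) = -6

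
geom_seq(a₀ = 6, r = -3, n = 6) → a_0 = 6*(-3)^0 = 6
a_1 = 6*(-3)^1 = -18
a_2 = 6*(-3)^2 = 54
...
= [6, -18, 54, -162, 486, -1458]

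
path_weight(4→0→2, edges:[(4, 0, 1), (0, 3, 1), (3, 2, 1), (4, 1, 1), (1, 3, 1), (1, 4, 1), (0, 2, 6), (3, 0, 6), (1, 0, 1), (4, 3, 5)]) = 7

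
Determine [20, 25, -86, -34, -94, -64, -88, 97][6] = -88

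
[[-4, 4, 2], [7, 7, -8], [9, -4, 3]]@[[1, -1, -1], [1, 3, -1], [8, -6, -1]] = [[16, 4, -2], [-50, 62, -6], [29, -39, -8]]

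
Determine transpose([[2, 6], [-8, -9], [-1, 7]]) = [[2, -8, -1], [6, -9, 7]]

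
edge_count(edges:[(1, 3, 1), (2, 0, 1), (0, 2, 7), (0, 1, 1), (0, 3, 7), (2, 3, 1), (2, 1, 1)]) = 7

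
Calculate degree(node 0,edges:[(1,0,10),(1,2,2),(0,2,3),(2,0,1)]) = 3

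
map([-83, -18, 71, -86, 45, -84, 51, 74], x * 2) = [-166, -36, 142, -172, 90, -168, 102, 148]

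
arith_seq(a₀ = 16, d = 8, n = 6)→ a_0 = 16 + 0*8 = 16
a_1 = 16 + 1*8 = 24
a_2 = 16 + 2*8 = 32
...
= [16, 24, 32, 40, 48, 56]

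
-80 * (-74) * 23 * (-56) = -7624960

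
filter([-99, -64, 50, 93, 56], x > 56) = [93]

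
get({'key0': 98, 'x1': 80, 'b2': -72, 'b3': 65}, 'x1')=80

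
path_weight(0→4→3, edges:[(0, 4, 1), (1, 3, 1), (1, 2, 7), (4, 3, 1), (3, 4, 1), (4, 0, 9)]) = w(0→4)=1 + w(4→3)=1
= 2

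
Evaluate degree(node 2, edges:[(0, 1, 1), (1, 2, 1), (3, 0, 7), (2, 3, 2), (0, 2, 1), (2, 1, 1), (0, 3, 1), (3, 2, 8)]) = incident: (1,2), (2,3), (0,2), (2,1), (3,2)
= 5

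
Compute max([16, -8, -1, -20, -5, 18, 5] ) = 18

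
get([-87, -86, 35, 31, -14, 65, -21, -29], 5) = 65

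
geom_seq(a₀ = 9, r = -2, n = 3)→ [9, -18, 36]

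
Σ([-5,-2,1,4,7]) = (-5) + (-2) + 1 + 4 + 7
= 5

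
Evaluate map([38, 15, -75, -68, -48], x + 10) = 38+10=48, 15+10=25, -75+10=-65, -68+10=-58, -48+10=-38
= [48, 25, -65, -58, -38]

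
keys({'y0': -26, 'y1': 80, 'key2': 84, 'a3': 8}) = ['y0', 'y1', 'key2', 'a3']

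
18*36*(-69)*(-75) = 3353400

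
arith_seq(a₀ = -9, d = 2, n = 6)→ a_0 = -9 + 0*2 = -9
a_1 = -9 + 1*2 = -7
a_2 = -9 + 2*2 = -5
...
= [-9, -7, -5, -3, -1, 1]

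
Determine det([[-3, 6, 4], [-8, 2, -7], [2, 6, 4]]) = (1)*(-3)*det([[2, -7], [6, 4]]) + (-1)*(6)*det([[-8, -7], [2, 4]]) + (1)*(4)*det([[-8, 2], [2, 6]])
= -150 + 108 + -208
= -250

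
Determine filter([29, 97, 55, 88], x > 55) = keep x where x > 55: 29✗, 97✓, 55✗, 88✓
= [97, 88]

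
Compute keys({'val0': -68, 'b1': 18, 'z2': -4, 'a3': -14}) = ['val0', 'b1', 'z2', 'a3']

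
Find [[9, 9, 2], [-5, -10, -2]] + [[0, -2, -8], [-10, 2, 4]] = [[9, 7, -6], [-15, -8, 2]]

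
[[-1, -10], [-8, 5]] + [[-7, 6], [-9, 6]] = [[-8, -4], [-17, 11]]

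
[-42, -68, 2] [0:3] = [-42, -68, 2]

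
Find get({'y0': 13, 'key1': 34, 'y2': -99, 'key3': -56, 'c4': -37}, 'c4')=-37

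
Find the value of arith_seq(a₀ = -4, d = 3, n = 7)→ a_0 = -4 + 0*3 = -4
a_1 = -4 + 1*3 = -1
a_2 = -4 + 2*3 = 2
...
= [-4, -1, 2, 5, 8, 11, 14]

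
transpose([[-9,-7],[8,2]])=[[-9, 8], [-7, 2]]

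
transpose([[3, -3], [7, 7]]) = [[3, 7], [-3, 7]]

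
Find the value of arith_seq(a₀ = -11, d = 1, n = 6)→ a_0 = -11 + 0*1 = -11
a_1 = -11 + 1*1 = -10
a_2 = -11 + 2*1 = -9
...
= [-11, -10, -9, -8, -7, -6]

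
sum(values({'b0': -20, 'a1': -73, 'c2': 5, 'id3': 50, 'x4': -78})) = (-20) + (-73) + 5 + 50 + (-78)
= -116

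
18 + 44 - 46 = 16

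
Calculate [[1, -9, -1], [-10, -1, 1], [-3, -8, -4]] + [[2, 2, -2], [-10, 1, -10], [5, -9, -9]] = [[3, -7, -3], [-20, 0, -9], [2, -17, -13]]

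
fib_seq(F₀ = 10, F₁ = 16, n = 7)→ F_2 = F_1 + F_0 = 26
F_3 = F_2 + F_1 = 42
F_4 = F_3 + F_2 = 68
...
= [10, 16, 26, 42, 68, 110, 178]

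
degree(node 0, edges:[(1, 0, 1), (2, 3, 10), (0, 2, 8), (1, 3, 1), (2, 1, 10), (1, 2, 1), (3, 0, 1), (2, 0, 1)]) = 4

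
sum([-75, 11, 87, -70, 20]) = (-75) + 11 + 87 + (-70) + 20
= -27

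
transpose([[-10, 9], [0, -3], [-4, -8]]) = [[-10, 0, -4], [9, -3, -8]]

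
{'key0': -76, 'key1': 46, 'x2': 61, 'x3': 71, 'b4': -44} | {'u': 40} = {'key0': -76, 'key1': 46, 'x2': 61, 'x3': 71, 'b4': -44, 'u': 40}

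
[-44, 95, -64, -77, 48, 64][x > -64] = keep x where x > -64: -44✓, 95✓, -64✗, -77✗, 48✓, 64✓
= [-44, 95, 48, 64]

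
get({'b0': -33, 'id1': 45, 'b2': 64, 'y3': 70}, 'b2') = 64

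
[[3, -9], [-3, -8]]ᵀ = [[3, -3], [-9, -8]]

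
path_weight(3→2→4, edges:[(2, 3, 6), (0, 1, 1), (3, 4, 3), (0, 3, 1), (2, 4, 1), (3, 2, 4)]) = 5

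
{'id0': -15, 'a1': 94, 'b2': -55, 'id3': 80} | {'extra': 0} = {'id0': -15, 'a1': 94, 'b2': -55, 'id3': 80, 'extra': 0}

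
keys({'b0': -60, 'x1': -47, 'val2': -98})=['b0', 'x1', 'val2']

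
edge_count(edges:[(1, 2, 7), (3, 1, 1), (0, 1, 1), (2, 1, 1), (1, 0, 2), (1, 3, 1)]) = 6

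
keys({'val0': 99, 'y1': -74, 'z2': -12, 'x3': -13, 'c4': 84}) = ['val0', 'y1', 'z2', 'x3', 'c4']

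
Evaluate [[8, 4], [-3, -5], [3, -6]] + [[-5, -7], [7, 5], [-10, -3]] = [[3, -3], [4, 0], [-7, -9]]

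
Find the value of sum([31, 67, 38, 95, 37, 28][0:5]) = slice → [31, 67, 38, 95, 37]
31 + 67 + 38 + 95 + 37
= 268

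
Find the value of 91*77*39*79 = 21588567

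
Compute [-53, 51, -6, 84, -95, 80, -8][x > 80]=keep x where x > 80: -53✗, 51✗, -6✗, 84✓, -95✗, 80✗, -8✗
= [84]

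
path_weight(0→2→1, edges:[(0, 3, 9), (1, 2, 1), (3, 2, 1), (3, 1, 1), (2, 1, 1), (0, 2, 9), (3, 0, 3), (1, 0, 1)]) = w(0→2)=9 + w(2→1)=1
= 10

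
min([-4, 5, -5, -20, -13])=-20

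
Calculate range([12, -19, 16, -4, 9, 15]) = 35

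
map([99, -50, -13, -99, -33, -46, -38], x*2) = 99*2=198, -50*2=-100, -13*2=-26, -99*2=-198, -33*2=-66, -46*2=-92, -38*2=-76
= [198, -100, -26, -198, -66, -92, -76]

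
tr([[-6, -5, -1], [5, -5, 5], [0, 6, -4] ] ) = -15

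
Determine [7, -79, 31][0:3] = [7, -79, 31]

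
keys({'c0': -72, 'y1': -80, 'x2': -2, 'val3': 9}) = ['c0', 'y1', 'x2', 'val3']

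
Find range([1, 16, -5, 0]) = 21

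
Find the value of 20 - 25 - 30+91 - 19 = 37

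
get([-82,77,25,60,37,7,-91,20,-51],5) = 7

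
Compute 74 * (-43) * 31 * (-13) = 1282346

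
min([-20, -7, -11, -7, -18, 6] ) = -20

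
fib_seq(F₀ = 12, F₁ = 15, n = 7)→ F_2 = F_1 + F_0 = 27
F_3 = F_2 + F_1 = 42
F_4 = F_3 + F_2 = 69
...
= [12, 15, 27, 42, 69, 111, 180]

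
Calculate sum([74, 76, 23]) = 74 + 76 + 23
= 173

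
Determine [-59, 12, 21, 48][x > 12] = keep x where x > 12: -59✗, 12✗, 21✓, 48✓
= [21, 48]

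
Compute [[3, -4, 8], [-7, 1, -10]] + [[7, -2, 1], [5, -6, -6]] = [[10, -6, 9], [-2, -5, -16]]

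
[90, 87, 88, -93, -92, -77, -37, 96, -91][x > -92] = [90, 87, 88, -77, -37, 96, -91]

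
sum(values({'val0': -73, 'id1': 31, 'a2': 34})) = (-73) + 31 + 34
= -8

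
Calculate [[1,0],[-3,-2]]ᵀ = [[1, -3], [0, -2]]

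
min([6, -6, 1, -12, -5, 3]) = -12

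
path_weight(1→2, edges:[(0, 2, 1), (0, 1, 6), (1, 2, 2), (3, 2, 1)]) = 2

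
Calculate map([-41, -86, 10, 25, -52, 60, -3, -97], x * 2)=[-82, -172, 20, 50, -104, 120, -6, -194]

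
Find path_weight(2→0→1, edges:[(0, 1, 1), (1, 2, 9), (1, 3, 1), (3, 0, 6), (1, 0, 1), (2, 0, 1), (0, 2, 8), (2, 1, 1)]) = 2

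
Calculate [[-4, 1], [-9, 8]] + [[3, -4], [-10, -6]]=[[-1, -3], [-19, 2]]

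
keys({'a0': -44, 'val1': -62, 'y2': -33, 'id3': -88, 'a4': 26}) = ['a0', 'val1', 'y2', 'id3', 'a4']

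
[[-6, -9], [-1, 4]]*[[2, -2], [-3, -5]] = C[0][0] = (-6)*(2) + (-9)*(-3) = 15
C[0][1] = (-6)*(-2) + (-9)*(-5) = 57
C[1][0] = (-1)*(2) + (4)*(-3) = -14
C[1][1] = (-1)*(-2) + (4)*(-5) = -18
= [[15, 57], [-14, -18]]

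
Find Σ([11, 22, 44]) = 11 + 22 + 44
= 77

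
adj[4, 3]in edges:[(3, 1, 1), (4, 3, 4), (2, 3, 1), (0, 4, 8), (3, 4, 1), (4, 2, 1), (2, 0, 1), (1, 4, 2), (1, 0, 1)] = 4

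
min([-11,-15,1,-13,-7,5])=-15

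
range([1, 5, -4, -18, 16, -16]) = 34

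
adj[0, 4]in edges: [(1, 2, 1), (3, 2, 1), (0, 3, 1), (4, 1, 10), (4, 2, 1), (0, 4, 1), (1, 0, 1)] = 1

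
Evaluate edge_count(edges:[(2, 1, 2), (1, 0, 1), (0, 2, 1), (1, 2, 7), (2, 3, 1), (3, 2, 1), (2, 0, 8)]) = 7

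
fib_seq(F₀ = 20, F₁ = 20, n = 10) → F_2 = F_1 + F_0 = 40
F_3 = F_2 + F_1 = 60
F_4 = F_3 + F_2 = 100
...
= [20, 20, 40, 60, 100, 160, 260, 420, 680, 1100]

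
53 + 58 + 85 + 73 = 269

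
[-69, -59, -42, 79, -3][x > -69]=[-59, -42, 79, -3]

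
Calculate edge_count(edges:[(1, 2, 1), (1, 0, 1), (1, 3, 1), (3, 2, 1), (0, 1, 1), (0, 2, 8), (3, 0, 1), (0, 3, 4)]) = 8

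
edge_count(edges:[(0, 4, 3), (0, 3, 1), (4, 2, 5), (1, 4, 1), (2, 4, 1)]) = 5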